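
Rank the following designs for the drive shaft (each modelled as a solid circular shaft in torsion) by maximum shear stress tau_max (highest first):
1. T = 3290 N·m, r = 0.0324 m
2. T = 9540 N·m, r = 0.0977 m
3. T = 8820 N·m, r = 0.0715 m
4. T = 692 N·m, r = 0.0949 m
Model: a solid circular shaft in torsion, so tau_max = (2·T) / (π·r^3) (SI units).
  Case 1: tau_max = (2 × 3290) / (π × 0.0324^3) = 6.158 × 10⁷ Pa = 61.58 MPa
  Case 2: tau_max = (2 × 9540) / (π × 0.0977^3) = 6.512 × 10⁶ Pa = 6.512 MPa
  Case 3: tau_max = (2 × 8820) / (π × 0.0715^3) = 1.536 × 10⁷ Pa = 15.36 MPa
  Case 4: tau_max = (2 × 692) / (π × 0.0949^3) = 515500 Pa = 0.5155 MPa
Ordering: 61.58 MPa (case 1) > 15.36 MPa (case 3) > 6.512 MPa (case 2) > 0.5155 MPa (case 4)
Final answer: 1, 3, 2, 4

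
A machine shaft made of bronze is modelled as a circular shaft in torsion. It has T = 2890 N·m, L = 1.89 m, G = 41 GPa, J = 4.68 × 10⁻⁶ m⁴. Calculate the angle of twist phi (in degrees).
Model: a circular shaft in torsion, so phi = (T·L) / (G·J).
Convert to SI units:
  G = 41 GPa = 4.1 × 10¹⁰ Pa
Substitute:
  phi = (2890 × 1.89) / ((4.1 × 10¹⁰) × (4.68 × 10⁻⁶))
  phi = 0.02847 rad
Convert to degrees: phi = 0.02847 × 180/π = 1.631°
Final answer: phi = 1.631°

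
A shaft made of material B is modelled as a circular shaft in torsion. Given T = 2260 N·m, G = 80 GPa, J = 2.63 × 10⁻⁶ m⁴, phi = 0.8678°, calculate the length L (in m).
Model: a circular shaft in torsion, so phi = (T·L) / (G·J).
Solve for L: L = (phi·G·J) / T.
Convert to SI units:
  G = 80 GPa = 8 × 10¹⁰ Pa
  phi = 0.8678° = 0.01515 rad
Substitute:
  L = (0.01515 × (8 × 10¹⁰) × (2.63 × 10⁻⁶)) / 2260
  L = 1.41 m
Final answer: L = 1.41 m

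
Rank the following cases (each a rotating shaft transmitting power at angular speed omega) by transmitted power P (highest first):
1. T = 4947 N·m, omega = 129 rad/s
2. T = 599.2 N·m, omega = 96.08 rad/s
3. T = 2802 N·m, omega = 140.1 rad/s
Model: a rotating shaft transmitting power at angular speed omega, so P = T·omega (SI units).
  Case 1: P = 4947 × 129 = 638200 W = 638.2 kW
  Case 2: P = 599.2 × 96.08 = 57570 W = 57.57 kW
  Case 3: P = 2802 × 140.1 = 392600 W = 392.6 kW
Ordering: 638.2 kW (case 1) > 392.6 kW (case 3) > 57.57 kW (case 2)
Final answer: 1, 3, 2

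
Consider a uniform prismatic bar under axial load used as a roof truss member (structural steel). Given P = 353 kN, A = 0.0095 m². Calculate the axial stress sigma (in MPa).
Model: a uniform prismatic bar under axial load, so sigma = P / A.
Convert to SI units:
  P = 353 kN = 353000 N
Substitute:
  sigma = 353000 / 0.0095
  sigma = 3.716 × 10⁷ Pa
Convert: sigma = 3.716 × 10⁷ Pa = 37.16 MPa
Final answer: sigma = 37.16 MPa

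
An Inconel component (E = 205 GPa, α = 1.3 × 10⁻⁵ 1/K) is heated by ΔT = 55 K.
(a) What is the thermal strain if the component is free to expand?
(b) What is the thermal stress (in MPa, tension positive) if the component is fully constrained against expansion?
(a) Free thermal strain ε_th = α·ΔT = (1.3 × 10⁻⁵) × 55 = 0.000715
(b) Fully constrained, the expansion is suppressed, so σ = -E·α·ΔT. Convert E = 205 GPa = 2.05 × 10¹¹ Pa.
  σ = -(2.05 × 10¹¹) × (1.3 × 10⁻⁵) × 55 = -1.466 × 10⁸ Pa = -146.6 MPa (compressive)
Final answer: (a) ε_th = 0.000715, (b) σ = -146.6 MPa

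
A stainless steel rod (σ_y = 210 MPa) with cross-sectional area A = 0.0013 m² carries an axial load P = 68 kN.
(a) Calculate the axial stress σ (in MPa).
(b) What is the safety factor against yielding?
(a) Axial stress σ = P/A. Convert P = 68 kN = 68000 N.
  σ = 68000 / 0.0013 = 5.231 × 10⁷ Pa = 52.31 MPa
(b) Safety factor SF = σ_y/σ = 210 / 52.31 = 4.015
Final answer: (a) σ = 52.31 MPa, (b) SF = 4.015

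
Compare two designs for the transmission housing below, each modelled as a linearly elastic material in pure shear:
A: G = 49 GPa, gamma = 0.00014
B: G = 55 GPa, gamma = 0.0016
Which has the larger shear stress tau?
Model: a linearly elastic material in pure shear, so tau = G·gamma (SI units).
  A: tau = (4.9 × 10¹⁰) × 0.00014 = 6.86 × 10⁶ Pa = 6.86 MPa
  B: tau = (5.5 × 10¹⁰) × 0.0016 = 8.8 × 10⁷ Pa = 88 MPa
88 MPa > 6.86 MPa, so B is larger.
Final answer: B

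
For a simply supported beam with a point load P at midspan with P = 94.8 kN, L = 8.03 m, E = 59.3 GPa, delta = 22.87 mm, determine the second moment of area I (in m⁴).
Model: a simply supported beam with a point load P at midspan, so delta = (P·L^3) / (48·E·I).
Solve for I: I = (P·L^3) / (48·delta·E).
Convert to SI units:
  P = 94.8 kN = 94800 N
  E = 59.3 GPa = 5.93 × 10¹⁰ Pa
  delta = 22.87 mm = 0.02287 m
Substitute:
  I = (94800 × 8.03^3) / (48 × 0.02287 × (5.93 × 10¹⁰))
  I = 0.000754 m⁴
Final answer: I = 0.000754 m⁴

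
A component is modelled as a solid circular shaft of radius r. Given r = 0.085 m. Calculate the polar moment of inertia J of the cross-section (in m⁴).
Model: a solid circular shaft of radius r, so J = (π·r^4) / 2.
Substitute:
  J = (π × 0.085^4) / 2
  J = 8.2 × 10⁻⁵ m⁴
Final answer: J = 8.2 × 10⁻⁵ m⁴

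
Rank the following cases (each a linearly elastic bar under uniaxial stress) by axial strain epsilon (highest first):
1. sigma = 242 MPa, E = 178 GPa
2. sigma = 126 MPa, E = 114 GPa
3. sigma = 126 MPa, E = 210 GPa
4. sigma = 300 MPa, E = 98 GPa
Model: a linearly elastic bar under uniaxial stress, so epsilon = sigma / E (SI units).
  Case 1: epsilon = (2.42 × 10⁸) / (1.78 × 10¹¹) = 0.00136
  Case 2: epsilon = (1.26 × 10⁸) / (1.14 × 10¹¹) = 0.001105
  Case 3: epsilon = (1.26 × 10⁸) / (2.1 × 10¹¹) = 0.0006
  Case 4: epsilon = (3 × 10⁸) / (9.8 × 10¹⁰) = 0.003061
Ordering: 0.003061 (case 4) > 0.00136 (case 1) > 0.001105 (case 2) > 0.0006 (case 3)
Final answer: 4, 1, 2, 3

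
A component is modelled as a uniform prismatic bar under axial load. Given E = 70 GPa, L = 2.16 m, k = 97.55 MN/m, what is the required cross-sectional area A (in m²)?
Model: a uniform prismatic bar under axial load, so k = (A·E) / L.
Solve for A: A = (k·L) / E.
Convert to SI units:
  E = 70 GPa = 7 × 10¹⁰ Pa
  k = 97.55 MN/m = 9.755 × 10⁷ N/m
Substitute:
  A = ((9.755 × 10⁷) × 2.16) / (7 × 10¹⁰)
  A = 0.00301 m²
Final answer: A = 0.00301 m²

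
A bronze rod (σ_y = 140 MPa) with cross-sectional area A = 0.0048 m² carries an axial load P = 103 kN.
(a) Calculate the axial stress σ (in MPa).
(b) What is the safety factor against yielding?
(a) Axial stress σ = P/A. Convert P = 103 kN = 103000 N.
  σ = 103000 / 0.0048 = 2.146 × 10⁷ Pa = 21.46 MPa
(b) Safety factor SF = σ_y/σ = 140 / 21.46 = 6.524
Final answer: (a) σ = 21.46 MPa, (b) SF = 6.524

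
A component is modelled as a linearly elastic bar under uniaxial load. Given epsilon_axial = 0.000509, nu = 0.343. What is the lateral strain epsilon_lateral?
Model: a linearly elastic bar under uniaxial load, so epsilon_lateral = -nu·epsilon_axial.
Substitute:
  epsilon_lateral = -(0.343 × 0.000509)
  epsilon_lateral = -0.0001746
Final answer: epsilon_lateral = -0.0001746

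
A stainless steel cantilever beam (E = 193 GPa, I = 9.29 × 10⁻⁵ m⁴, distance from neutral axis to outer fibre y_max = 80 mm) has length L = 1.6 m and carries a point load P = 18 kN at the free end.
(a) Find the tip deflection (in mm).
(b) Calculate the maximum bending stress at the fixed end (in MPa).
(a) Tip deflection of a cantilever with an end point load: δ = P·L^3 / (3·E·I). Convert P = 18 kN = 18000 N, E = 193 GPa = 1.93 × 10¹¹ Pa.
  δ = (18000 × 1.6^3) / (3 × (1.93 × 10¹¹) × (9.29 × 10⁻⁵)) = 0.001371 m = 1.371 mm
(b) Maximum bending moment at the fixed end: M = P·L = 18000 × 1.6 = 28800 N·m. Convert y_max = 80 mm = 0.08 m.
  σ = M·y_max / I = (28800 × 0.08) / (9.29 × 10⁻⁵) = 2.48 × 10⁷ Pa = 24.8 MPa
Final answer: (a) δ = 1.371 mm, (b) σ = 24.8 MPa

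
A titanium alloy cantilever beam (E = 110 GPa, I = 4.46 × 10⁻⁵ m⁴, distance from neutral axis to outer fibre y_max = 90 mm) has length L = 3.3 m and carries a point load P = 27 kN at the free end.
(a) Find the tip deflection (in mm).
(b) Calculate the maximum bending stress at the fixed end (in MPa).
(a) Tip deflection of a cantilever with an end point load: δ = P·L^3 / (3·E·I). Convert P = 27 kN = 27000 N, E = 110 GPa = 1.1 × 10¹¹ Pa.
  δ = (27000 × 3.3^3) / (3 × (1.1 × 10¹¹) × (4.46 × 10⁻⁵)) = 0.06593 m = 65.93 mm
(b) Maximum bending moment at the fixed end: M = P·L = 27000 × 3.3 = 89100 N·m. Convert y_max = 90 mm = 0.09 m.
  σ = M·y_max / I = (89100 × 0.09) / (4.46 × 10⁻⁵) = 1.798 × 10⁸ Pa = 179.8 MPa
Final answer: (a) δ = 65.93 mm, (b) σ = 179.8 MPa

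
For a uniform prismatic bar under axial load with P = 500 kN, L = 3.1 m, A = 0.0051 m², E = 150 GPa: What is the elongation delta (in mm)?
Model: a uniform prismatic bar under axial load, so delta = (P·L) / (A·E).
Convert to SI units:
  P = 500 kN = 500000 N
  E = 150 GPa = 1.5 × 10¹¹ Pa
Substitute:
  delta = (500000 × 3.1) / (0.0051 × (1.5 × 10¹¹))
  delta = 0.002026 m
Convert: delta = 0.002026 m = 2.026 mm
Final answer: delta = 2.026 mm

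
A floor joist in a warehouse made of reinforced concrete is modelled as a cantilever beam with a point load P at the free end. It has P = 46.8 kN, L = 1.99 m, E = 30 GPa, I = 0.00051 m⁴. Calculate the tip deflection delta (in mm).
Model: a cantilever beam with a point load P at the free end, so delta = (P·L^3) / (3·E·I).
Convert to SI units:
  P = 46.8 kN = 46800 N
  E = 30 GPa = 3 × 10¹⁰ Pa
Substitute:
  delta = (46800 × 1.99^3) / (3 × (3 × 10¹⁰) × 0.00051)
  delta = 0.008035 m
Convert: delta = 0.008035 m = 8.035 mm
Final answer: delta = 8.035 mm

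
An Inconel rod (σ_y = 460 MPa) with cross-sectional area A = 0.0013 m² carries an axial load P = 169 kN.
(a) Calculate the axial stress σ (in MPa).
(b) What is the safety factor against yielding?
(a) Axial stress σ = P/A. Convert P = 169 kN = 169000 N.
  σ = 169000 / 0.0013 = 1.3 × 10⁸ Pa = 130 MPa
(b) Safety factor SF = σ_y/σ = 460 / 130 = 3.538
Final answer: (a) σ = 130 MPa, (b) SF = 3.538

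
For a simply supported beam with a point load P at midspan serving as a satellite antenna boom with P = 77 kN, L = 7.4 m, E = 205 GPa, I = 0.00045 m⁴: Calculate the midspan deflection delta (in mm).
Model: a simply supported beam with a point load P at midspan, so delta = (P·L^3) / (48·E·I).
Convert to SI units:
  P = 77 kN = 77000 N
  E = 205 GPa = 2.05 × 10¹¹ Pa
Substitute:
  delta = (77000 × 7.4^3) / (48 × (2.05 × 10¹¹) × 0.00045)
  delta = 0.007047 m
Convert: delta = 0.007047 m = 7.047 mm
Final answer: delta = 7.047 mm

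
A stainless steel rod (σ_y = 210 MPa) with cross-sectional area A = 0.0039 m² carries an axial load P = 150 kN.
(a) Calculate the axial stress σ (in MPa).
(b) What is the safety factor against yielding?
(a) Axial stress σ = P/A. Convert P = 150 kN = 150000 N.
  σ = 150000 / 0.0039 = 3.846 × 10⁷ Pa = 38.46 MPa
(b) Safety factor SF = σ_y/σ = 210 / 38.46 = 5.46
Final answer: (a) σ = 38.46 MPa, (b) SF = 5.46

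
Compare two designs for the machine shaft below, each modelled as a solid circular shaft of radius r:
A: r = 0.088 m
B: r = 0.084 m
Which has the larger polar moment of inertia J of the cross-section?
Model: a solid circular shaft of radius r, so J = (π·r^4) / 2 (SI units).
  A: J = (π × 0.088^4) / 2 = 9.42 × 10⁻⁵ m⁴
  B: J = (π × 0.084^4) / 2 = 7.821 × 10⁻⁵ m⁴
9.42 × 10⁻⁵ m⁴ > 7.821 × 10⁻⁵ m⁴, so A is larger.
Final answer: A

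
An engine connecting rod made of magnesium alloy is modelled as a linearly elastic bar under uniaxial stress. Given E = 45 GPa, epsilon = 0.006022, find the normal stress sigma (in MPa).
Model: a linearly elastic bar under uniaxial stress, so epsilon = sigma / E.
Solve for sigma: sigma = epsilon·E.
Convert to SI units:
  E = 45 GPa = 4.5 × 10¹⁰ Pa
Substitute:
  sigma = 0.006022 × (4.5 × 10¹⁰)
  sigma = 2.71 × 10⁸ Pa
Convert: sigma = 2.71 × 10⁸ Pa = 271 MPa
Final answer: sigma = 271 MPa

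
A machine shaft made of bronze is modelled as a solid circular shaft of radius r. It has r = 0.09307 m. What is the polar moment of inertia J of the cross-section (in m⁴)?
Model: a solid circular shaft of radius r, so J = (π·r^4) / 2.
Substitute:
  J = (π × 0.09307^4) / 2
  J = 0.0001179 m⁴
Final answer: J = 0.0001179 m⁴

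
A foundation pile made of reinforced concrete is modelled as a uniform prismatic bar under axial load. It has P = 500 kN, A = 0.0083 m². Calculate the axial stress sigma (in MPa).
Model: a uniform prismatic bar under axial load, so sigma = P / A.
Convert to SI units:
  P = 500 kN = 500000 N
Substitute:
  sigma = 500000 / 0.0083
  sigma = 6.024 × 10⁷ Pa
Convert: sigma = 6.024 × 10⁷ Pa = 60.24 MPa
Final answer: sigma = 60.24 MPa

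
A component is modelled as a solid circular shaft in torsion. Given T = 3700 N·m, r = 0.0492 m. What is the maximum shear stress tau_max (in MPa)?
Model: a solid circular shaft in torsion, so tau_max = (2·T) / (π·r^3).
Substitute:
  tau_max = (2 × 3700) / (π × 0.0492^3)
  tau_max = 1.978 × 10⁷ Pa
Convert: tau_max = 1.978 × 10⁷ Pa = 19.78 MPa
Final answer: tau_max = 19.78 MPa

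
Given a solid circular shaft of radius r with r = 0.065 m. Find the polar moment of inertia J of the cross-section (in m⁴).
Model: a solid circular shaft of radius r, so J = (π·r^4) / 2.
Substitute:
  J = (π × 0.065^4) / 2
  J = 2.804 × 10⁻⁵ m⁴
Final answer: J = 2.804 × 10⁻⁵ m⁴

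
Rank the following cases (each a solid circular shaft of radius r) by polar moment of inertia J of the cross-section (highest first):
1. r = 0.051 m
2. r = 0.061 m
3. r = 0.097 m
Model: a solid circular shaft of radius r, so J = (π·r^4) / 2 (SI units).
  Case 1: J = (π × 0.051^4) / 2 = 1.063 × 10⁻⁵ m⁴
  Case 2: J = (π × 0.061^4) / 2 = 2.175 × 10⁻⁵ m⁴
  Case 3: J = (π × 0.097^4) / 2 = 0.0001391 m⁴
Ordering: 0.0001391 m⁴ (case 3) > 2.175 × 10⁻⁵ m⁴ (case 2) > 1.063 × 10⁻⁵ m⁴ (case 1)
Final answer: 3, 2, 1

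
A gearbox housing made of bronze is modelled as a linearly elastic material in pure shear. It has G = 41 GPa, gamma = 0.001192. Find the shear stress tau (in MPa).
Model: a linearly elastic material in pure shear, so tau = G·gamma.
Convert to SI units:
  G = 41 GPa = 4.1 × 10¹⁰ Pa
Substitute:
  tau = (4.1 × 10¹⁰) × 0.001192
  tau = 4.887 × 10⁷ Pa
Convert: tau = 4.887 × 10⁷ Pa = 48.87 MPa
Final answer: tau = 48.87 MPa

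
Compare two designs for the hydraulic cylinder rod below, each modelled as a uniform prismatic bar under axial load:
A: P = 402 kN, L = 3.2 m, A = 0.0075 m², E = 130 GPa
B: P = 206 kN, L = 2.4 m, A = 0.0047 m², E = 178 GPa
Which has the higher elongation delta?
Model: a uniform prismatic bar under axial load, so delta = (P·L) / (A·E) (SI units).
  A: delta = (402000 × 3.2) / (0.0075 × (1.3 × 10¹¹)) = 0.001319 m = 1.319 mm
  B: delta = (206000 × 2.4) / (0.0047 × (1.78 × 10¹¹)) = 0.000591 m = 0.591 mm
1.319 mm > 0.591 mm, so A is larger.
Final answer: A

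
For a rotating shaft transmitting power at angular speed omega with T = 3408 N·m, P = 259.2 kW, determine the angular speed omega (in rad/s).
Model: a rotating shaft transmitting power at angular speed omega, so P = T·omega.
Solve for omega: omega = P / T.
Convert to SI units:
  P = 259.2 kW = 259200 W
Substitute:
  omega = 259200 / 3408
  omega = 76.06 rad/s
Final answer: omega = 76.06 rad/s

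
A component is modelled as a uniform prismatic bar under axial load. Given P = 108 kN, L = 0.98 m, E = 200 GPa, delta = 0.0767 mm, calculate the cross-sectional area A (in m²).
Model: a uniform prismatic bar under axial load, so delta = (P·L) / (A·E).
Solve for A: A = (P·L) / (delta·E).
Convert to SI units:
  P = 108 kN = 108000 N
  E = 200 GPa = 2 × 10¹¹ Pa
  delta = 0.0767 mm = 7.67 × 10⁻⁵ m
Substitute:
  A = (108000 × 0.98) / ((7.67 × 10⁻⁵) × (2 × 10¹¹))
  A = 0.0069 m²
Final answer: A = 0.0069 m²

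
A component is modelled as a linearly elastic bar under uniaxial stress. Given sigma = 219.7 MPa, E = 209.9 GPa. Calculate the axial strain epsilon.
Model: a linearly elastic bar under uniaxial stress, so epsilon = sigma / E.
Convert to SI units:
  sigma = 219.7 MPa = 2.197 × 10⁸ Pa
  E = 209.9 GPa = 2.099 × 10¹¹ Pa
Substitute:
  epsilon = (2.197 × 10⁸) / (2.099 × 10¹¹)
  epsilon = 0.001047
Final answer: epsilon = 0.001047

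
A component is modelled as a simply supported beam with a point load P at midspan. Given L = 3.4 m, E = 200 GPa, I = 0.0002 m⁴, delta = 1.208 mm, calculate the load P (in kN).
Model: a simply supported beam with a point load P at midspan, so delta = (P·L^3) / (48·E·I).
Solve for P: P = (48·delta·E·I) / L^3.
Convert to SI units:
  E = 200 GPa = 2 × 10¹¹ Pa
  delta = 1.208 mm = 0.001208 m
Substitute:
  P = (48 × 0.001208 × (2 × 10¹¹) × 0.0002) / 3.4^3
  P = 59010 N
Convert: P = 59010 N = 59.01 kN
Final answer: P = 59.01 kN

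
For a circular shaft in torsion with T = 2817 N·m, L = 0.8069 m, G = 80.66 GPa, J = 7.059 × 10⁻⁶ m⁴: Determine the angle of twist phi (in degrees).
Model: a circular shaft in torsion, so phi = (T·L) / (G·J).
Convert to SI units:
  G = 80.66 GPa = 8.066 × 10¹⁰ Pa
Substitute:
  phi = (2817 × 0.8069) / ((8.066 × 10¹⁰) × (7.059 × 10⁻⁶))
  phi = 0.003992 rad
Convert to degrees: phi = 0.003992 × 180/π = 0.2287°
Final answer: phi = 0.2287°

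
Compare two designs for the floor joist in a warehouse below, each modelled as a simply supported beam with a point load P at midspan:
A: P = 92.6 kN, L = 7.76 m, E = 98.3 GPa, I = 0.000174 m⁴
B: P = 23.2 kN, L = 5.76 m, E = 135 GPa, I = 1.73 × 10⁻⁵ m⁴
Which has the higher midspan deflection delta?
Model: a simply supported beam with a point load P at midspan, so delta = (P·L^3) / (48·E·I) (SI units).
  A: delta = (92600 × 7.76^3) / (48 × (9.83 × 10¹⁰) × 0.000174) = 0.05271 m = 52.71 mm
  B: delta = (23200 × 5.76^3) / (48 × (1.35 × 10¹¹) × (1.73 × 10⁻⁵)) = 0.03955 m = 39.55 mm
52.71 mm > 39.55 mm, so A is larger.
Final answer: A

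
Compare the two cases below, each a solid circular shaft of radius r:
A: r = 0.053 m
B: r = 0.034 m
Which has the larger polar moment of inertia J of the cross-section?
Model: a solid circular shaft of radius r, so J = (π·r^4) / 2 (SI units).
  A: J = (π × 0.053^4) / 2 = 1.239 × 10⁻⁵ m⁴
  B: J = (π × 0.034^4) / 2 = 2.099 × 10⁻⁶ m⁴
1.239 × 10⁻⁵ m⁴ > 2.099 × 10⁻⁶ m⁴, so A is larger.
Final answer: A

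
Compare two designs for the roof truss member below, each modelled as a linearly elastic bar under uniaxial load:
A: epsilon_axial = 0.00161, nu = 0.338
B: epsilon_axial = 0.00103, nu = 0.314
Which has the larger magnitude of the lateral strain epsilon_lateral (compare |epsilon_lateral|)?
Model: a linearly elastic bar under uniaxial load, so epsilon_lateral = -nu·epsilon_axial (SI units).
  A: epsilon_lateral = -(0.338 × 0.00161) = -0.0005442
  B: epsilon_lateral = -(0.314 × 0.00103) = -0.0003234
|epsilon_lateral|: A = 0.0005442, B = 0.0003234, so A is larger in magnitude.
Final answer: A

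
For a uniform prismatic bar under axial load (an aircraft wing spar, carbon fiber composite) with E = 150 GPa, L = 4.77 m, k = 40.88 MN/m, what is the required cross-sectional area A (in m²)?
Model: a uniform prismatic bar under axial load, so k = (A·E) / L.
Solve for A: A = (k·L) / E.
Convert to SI units:
  E = 150 GPa = 1.5 × 10¹¹ Pa
  k = 40.88 MN/m = 4.088 × 10⁷ N/m
Substitute:
  A = ((4.088 × 10⁷) × 4.77) / (1.5 × 10¹¹)
  A = 0.0013 m²
Final answer: A = 0.0013 m²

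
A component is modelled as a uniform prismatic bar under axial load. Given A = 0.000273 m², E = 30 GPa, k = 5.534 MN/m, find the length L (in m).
Model: a uniform prismatic bar under axial load, so k = (A·E) / L.
Solve for L: L = (A·E) / k.
Convert to SI units:
  E = 30 GPa = 3 × 10¹⁰ Pa
  k = 5.534 MN/m = 5.534 × 10⁶ N/m
Substitute:
  L = (0.000273 × (3 × 10¹⁰)) / (5.534 × 10⁶)
  L = 1.48 m
Final answer: L = 1.48 m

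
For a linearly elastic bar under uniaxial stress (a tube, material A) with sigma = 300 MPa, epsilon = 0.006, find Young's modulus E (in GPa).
Model: a linearly elastic bar under uniaxial stress, so epsilon = sigma / E.
Solve for E: E = sigma / epsilon.
Convert to SI units:
  sigma = 300 MPa = 3 × 10⁸ Pa
Substitute:
  E = (3 × 10⁸) / 0.006
  E = 5 × 10¹⁰ Pa
Convert: E = 5 × 10¹⁰ Pa = 50 GPa
Final answer: E = 50 GPa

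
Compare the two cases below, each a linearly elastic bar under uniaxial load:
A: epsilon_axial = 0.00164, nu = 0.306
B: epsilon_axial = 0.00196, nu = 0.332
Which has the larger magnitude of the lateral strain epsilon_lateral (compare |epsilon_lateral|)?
Model: a linearly elastic bar under uniaxial load, so epsilon_lateral = -nu·epsilon_axial (SI units).
  A: epsilon_lateral = -(0.306 × 0.00164) = -0.0005018
  B: epsilon_lateral = -(0.332 × 0.00196) = -0.0006507
|epsilon_lateral|: A = 0.0005018, B = 0.0006507, so B is larger in magnitude.
Final answer: B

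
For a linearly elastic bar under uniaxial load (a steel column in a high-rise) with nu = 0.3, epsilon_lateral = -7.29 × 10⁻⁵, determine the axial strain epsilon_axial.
Model: a linearly elastic bar under uniaxial load, so epsilon_lateral = -nu·epsilon_axial.
Solve for epsilon_axial: epsilon_axial = -epsilon_lateral / nu.
Substitute:
  epsilon_axial = -(-7.29 × 10⁻⁵) / 0.3
  epsilon_axial = 0.000243
Final answer: epsilon_axial = 0.000243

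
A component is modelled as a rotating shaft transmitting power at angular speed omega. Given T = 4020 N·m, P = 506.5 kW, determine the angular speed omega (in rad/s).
Model: a rotating shaft transmitting power at angular speed omega, so P = T·omega.
Solve for omega: omega = P / T.
Convert to SI units:
  P = 506.5 kW = 506500 W
Substitute:
  omega = 506500 / 4020
  omega = 126 rad/s
Final answer: omega = 126 rad/s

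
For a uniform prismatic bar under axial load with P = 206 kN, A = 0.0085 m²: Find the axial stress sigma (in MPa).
Model: a uniform prismatic bar under axial load, so sigma = P / A.
Convert to SI units:
  P = 206 kN = 206000 N
Substitute:
  sigma = 206000 / 0.0085
  sigma = 2.424 × 10⁷ Pa
Convert: sigma = 2.424 × 10⁷ Pa = 24.24 MPa
Final answer: sigma = 24.24 MPa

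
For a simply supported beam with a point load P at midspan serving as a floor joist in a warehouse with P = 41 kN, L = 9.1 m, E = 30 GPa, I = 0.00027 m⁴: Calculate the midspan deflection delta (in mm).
Model: a simply supported beam with a point load P at midspan, so delta = (P·L^3) / (48·E·I).
Convert to SI units:
  P = 41 kN = 41000 N
  E = 30 GPa = 3 × 10¹⁰ Pa
Substitute:
  delta = (41000 × 9.1^3) / (48 × (3 × 10¹⁰) × 0.00027)
  delta = 0.07947 m
Convert: delta = 0.07947 m = 79.47 mm
Final answer: delta = 79.47 mm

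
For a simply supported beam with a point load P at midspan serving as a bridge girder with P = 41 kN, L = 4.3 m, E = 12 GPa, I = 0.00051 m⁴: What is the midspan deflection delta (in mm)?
Model: a simply supported beam with a point load P at midspan, so delta = (P·L^3) / (48·E·I).
Convert to SI units:
  P = 41 kN = 41000 N
  E = 12 GPa = 1.2 × 10¹⁰ Pa
Substitute:
  delta = (41000 × 4.3^3) / (48 × (1.2 × 10¹⁰) × 0.00051)
  delta = 0.0111 m
Convert: delta = 0.0111 m = 11.1 mm
Final answer: delta = 11.1 mm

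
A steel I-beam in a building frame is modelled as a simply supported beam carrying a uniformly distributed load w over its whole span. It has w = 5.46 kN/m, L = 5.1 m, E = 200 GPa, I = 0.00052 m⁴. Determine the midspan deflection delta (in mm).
Model: a simply supported beam carrying a uniformly distributed load w over its whole span, so delta = (5·w·L^4) / (384·E·I).
Convert to SI units:
  w = 5.46 kN/m = 5460 N/m
  E = 200 GPa = 2 × 10¹¹ Pa
Substitute:
  delta = (5 × 5460 × 5.1^4) / (384 × (2 × 10¹¹) × 0.00052)
  delta = 0.0004625 m
Convert: delta = 0.0004625 m = 0.4625 mm
Final answer: delta = 0.4625 mm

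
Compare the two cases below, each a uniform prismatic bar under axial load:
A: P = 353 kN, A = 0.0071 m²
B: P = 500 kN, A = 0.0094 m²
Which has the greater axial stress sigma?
Model: a uniform prismatic bar under axial load, so sigma = P / A (SI units).
  A: sigma = 353000 / 0.0071 = 4.972 × 10⁷ Pa = 49.72 MPa
  B: sigma = 500000 / 0.0094 = 5.319 × 10⁷ Pa = 53.19 MPa
53.19 MPa > 49.72 MPa, so B is larger.
Final answer: B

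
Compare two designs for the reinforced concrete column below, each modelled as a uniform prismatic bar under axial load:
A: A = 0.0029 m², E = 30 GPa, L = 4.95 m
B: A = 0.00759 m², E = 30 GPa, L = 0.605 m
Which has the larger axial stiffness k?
Model: a uniform prismatic bar under axial load, so k = (A·E) / L (SI units).
  A: k = (0.0029 × (3 × 10¹⁰)) / 4.95 = 1.758 × 10⁷ N/m = 17.58 MN/m
  B: k = (0.00759 × (3 × 10¹⁰)) / 0.605 = 3.764 × 10⁸ N/m = 376.4 MN/m
376.4 MN/m > 17.58 MN/m, so B is larger.
Final answer: B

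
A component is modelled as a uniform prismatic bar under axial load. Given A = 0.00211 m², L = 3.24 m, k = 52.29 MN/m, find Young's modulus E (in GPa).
Model: a uniform prismatic bar under axial load, so k = (A·E) / L.
Solve for E: E = (k·L) / A.
Convert to SI units:
  k = 52.29 MN/m = 5.229 × 10⁷ N/m
Substitute:
  E = ((5.229 × 10⁷) × 3.24) / 0.00211
  E = 8.029 × 10¹⁰ Pa
Convert: E = 8.029 × 10¹⁰ Pa = 80.29 GPa
Final answer: E = 80.29 GPa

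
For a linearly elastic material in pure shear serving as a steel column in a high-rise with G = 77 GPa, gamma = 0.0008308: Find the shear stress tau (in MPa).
Model: a linearly elastic material in pure shear, so tau = G·gamma.
Convert to SI units:
  G = 77 GPa = 7.7 × 10¹⁰ Pa
Substitute:
  tau = (7.7 × 10¹⁰) × 0.0008308
  tau = 6.397 × 10⁷ Pa
Convert: tau = 6.397 × 10⁷ Pa = 63.97 MPa
Final answer: tau = 63.97 MPa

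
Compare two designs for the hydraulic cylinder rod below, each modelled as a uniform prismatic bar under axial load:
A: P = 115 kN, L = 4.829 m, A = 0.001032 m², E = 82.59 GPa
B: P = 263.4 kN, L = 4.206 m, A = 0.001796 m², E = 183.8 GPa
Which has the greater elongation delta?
Model: a uniform prismatic bar under axial load, so delta = (P·L) / (A·E) (SI units).
  A: delta = (115000 × 4.829) / (0.001032 × (8.259 × 10¹⁰)) = 0.006516 m = 6.516 mm
  B: delta = (263400 × 4.206) / (0.001796 × (1.838 × 10¹¹)) = 0.003356 m = 3.356 mm
6.516 mm > 3.356 mm, so A is larger.
Final answer: A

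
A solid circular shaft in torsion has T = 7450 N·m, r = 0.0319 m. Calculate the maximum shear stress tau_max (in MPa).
Model: a solid circular shaft in torsion, so tau_max = (2·T) / (π·r^3).
Substitute:
  tau_max = (2 × 7450) / (π × 0.0319^3)
  tau_max = 1.461 × 10⁸ Pa
Convert: tau_max = 1.461 × 10⁸ Pa = 146.1 MPa
Final answer: tau_max = 146.1 MPa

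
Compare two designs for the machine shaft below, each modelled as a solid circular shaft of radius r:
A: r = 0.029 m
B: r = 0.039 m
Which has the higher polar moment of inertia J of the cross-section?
Model: a solid circular shaft of radius r, so J = (π·r^4) / 2 (SI units).
  A: J = (π × 0.029^4) / 2 = 1.111 × 10⁻⁶ m⁴
  B: J = (π × 0.039^4) / 2 = 3.634 × 10⁻⁶ m⁴
3.634 × 10⁻⁶ m⁴ > 1.111 × 10⁻⁶ m⁴, so B is larger.
Final answer: B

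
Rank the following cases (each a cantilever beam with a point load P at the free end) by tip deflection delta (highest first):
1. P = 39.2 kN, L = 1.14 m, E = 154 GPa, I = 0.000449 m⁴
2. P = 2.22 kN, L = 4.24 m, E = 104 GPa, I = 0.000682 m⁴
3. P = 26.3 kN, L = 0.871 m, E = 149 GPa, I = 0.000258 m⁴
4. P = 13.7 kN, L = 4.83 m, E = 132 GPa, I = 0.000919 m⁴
Model: a cantilever beam with a point load P at the free end, so delta = (P·L^3) / (3·E·I) (SI units).
  Case 1: delta = (39200 × 1.14^3) / (3 × (1.54 × 10¹¹) × 0.000449) = 0.00028 m = 0.28 mm
  Case 2: delta = (2220 × 4.24^3) / (3 × (1.04 × 10¹¹) × 0.000682) = 0.0007953 m = 0.7953 mm
  Case 3: delta = (26300 × 0.871^3) / (3 × (1.49 × 10¹¹) × 0.000258) = 0.0001507 m = 0.1507 mm
  Case 4: delta = (13700 × 4.83^3) / (3 × (1.32 × 10¹¹) × 0.000919) = 0.004242 m = 4.242 mm
Ordering: 4.242 mm (case 4) > 0.7953 mm (case 2) > 0.28 mm (case 1) > 0.1507 mm (case 3)
Final answer: 4, 2, 1, 3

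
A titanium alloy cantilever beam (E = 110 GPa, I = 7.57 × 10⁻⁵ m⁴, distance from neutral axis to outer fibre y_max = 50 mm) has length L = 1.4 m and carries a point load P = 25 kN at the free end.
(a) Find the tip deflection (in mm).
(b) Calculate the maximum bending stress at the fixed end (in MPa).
(a) Tip deflection of a cantilever with an end point load: δ = P·L^3 / (3·E·I). Convert P = 25 kN = 25000 N, E = 110 GPa = 1.1 × 10¹¹ Pa.
  δ = (25000 × 1.4^3) / (3 × (1.1 × 10¹¹) × (7.57 × 10⁻⁵)) = 0.002746 m = 2.746 mm
(b) Maximum bending moment at the fixed end: M = P·L = 25000 × 1.4 = 35000 N·m. Convert y_max = 50 mm = 0.05 m.
  σ = M·y_max / I = (35000 × 0.05) / (7.57 × 10⁻⁵) = 2.312 × 10⁷ Pa = 23.12 MPa
Final answer: (a) δ = 2.746 mm, (b) σ = 23.12 MPa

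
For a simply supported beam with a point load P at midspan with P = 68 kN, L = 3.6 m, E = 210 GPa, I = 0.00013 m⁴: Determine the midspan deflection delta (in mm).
Model: a simply supported beam with a point load P at midspan, so delta = (P·L^3) / (48·E·I).
Convert to SI units:
  P = 68 kN = 68000 N
  E = 210 GPa = 2.1 × 10¹¹ Pa
Substitute:
  delta = (68000 × 3.6^3) / (48 × (2.1 × 10¹¹) × 0.00013)
  delta = 0.002421 m
Convert: delta = 0.002421 m = 2.421 mm
Final answer: delta = 2.421 mm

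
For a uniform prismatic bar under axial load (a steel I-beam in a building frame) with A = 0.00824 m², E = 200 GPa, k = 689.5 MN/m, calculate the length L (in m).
Model: a uniform prismatic bar under axial load, so k = (A·E) / L.
Solve for L: L = (A·E) / k.
Convert to SI units:
  E = 200 GPa = 2 × 10¹¹ Pa
  k = 689.5 MN/m = 6.895 × 10⁸ N/m
Substitute:
  L = (0.00824 × (2 × 10¹¹)) / (6.895 × 10⁸)
  L = 2.39 m
Final answer: L = 2.39 m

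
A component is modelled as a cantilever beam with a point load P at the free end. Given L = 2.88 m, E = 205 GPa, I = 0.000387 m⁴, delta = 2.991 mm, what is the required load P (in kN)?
Model: a cantilever beam with a point load P at the free end, so delta = (P·L^3) / (3·E·I).
Solve for P: P = (3·delta·E·I) / L^3.
Convert to SI units:
  E = 205 GPa = 2.05 × 10¹¹ Pa
  delta = 2.991 mm = 0.002991 m
Substitute:
  P = (3 × 0.002991 × (2.05 × 10¹¹) × 0.000387) / 2.88^3
  P = 29800 N
Convert: P = 29800 N = 29.8 kN
Final answer: P = 29.8 kN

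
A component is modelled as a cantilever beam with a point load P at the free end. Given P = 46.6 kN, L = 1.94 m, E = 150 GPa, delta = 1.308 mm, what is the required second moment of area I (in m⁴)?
Model: a cantilever beam with a point load P at the free end, so delta = (P·L^3) / (3·E·I).
Solve for I: I = (P·L^3) / (3·delta·E).
Convert to SI units:
  P = 46.6 kN = 46600 N
  E = 150 GPa = 1.5 × 10¹¹ Pa
  delta = 1.308 mm = 0.001308 m
Substitute:
  I = (46600 × 1.94^3) / (3 × 0.001308 × (1.5 × 10¹¹))
  I = 0.0005781 m⁴
Final answer: I = 0.0005781 m⁴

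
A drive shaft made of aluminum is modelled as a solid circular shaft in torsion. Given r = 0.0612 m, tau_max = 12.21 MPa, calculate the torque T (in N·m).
Model: a solid circular shaft in torsion, so tau_max = (2·T) / (π·r^3).
Solve for T: T = (π·tau_max·r^3) / 2.
Convert to SI units:
  tau_max = 12.21 MPa = 1.221 × 10⁷ Pa
Substitute:
  T = (π × (1.221 × 10⁷) × 0.0612^3) / 2
  T = 4396 N·m
Final answer: T = 4396 N·m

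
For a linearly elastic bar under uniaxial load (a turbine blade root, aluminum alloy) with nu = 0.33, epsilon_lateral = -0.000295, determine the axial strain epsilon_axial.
Model: a linearly elastic bar under uniaxial load, so epsilon_lateral = -nu·epsilon_axial.
Solve for epsilon_axial: epsilon_axial = -epsilon_lateral / nu.
Substitute:
  epsilon_axial = -(-0.000295) / 0.33
  epsilon_axial = 0.0008939
Final answer: epsilon_axial = 0.0008939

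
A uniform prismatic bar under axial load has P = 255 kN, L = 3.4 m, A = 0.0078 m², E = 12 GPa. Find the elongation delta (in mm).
Model: a uniform prismatic bar under axial load, so delta = (P·L) / (A·E).
Convert to SI units:
  P = 255 kN = 255000 N
  E = 12 GPa = 1.2 × 10¹⁰ Pa
Substitute:
  delta = (255000 × 3.4) / (0.0078 × (1.2 × 10¹⁰))
  delta = 0.009263 m
Convert: delta = 0.009263 m = 9.263 mm
Final answer: delta = 9.263 mm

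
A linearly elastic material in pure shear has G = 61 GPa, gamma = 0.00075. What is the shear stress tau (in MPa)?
Model: a linearly elastic material in pure shear, so tau = G·gamma.
Convert to SI units:
  G = 61 GPa = 6.1 × 10¹⁰ Pa
Substitute:
  tau = (6.1 × 10¹⁰) × 0.00075
  tau = 4.575 × 10⁷ Pa
Convert: tau = 4.575 × 10⁷ Pa = 45.75 MPa
Final answer: tau = 45.75 MPa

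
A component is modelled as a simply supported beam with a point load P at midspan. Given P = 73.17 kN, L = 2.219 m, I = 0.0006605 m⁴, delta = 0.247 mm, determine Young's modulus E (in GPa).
Model: a simply supported beam with a point load P at midspan, so delta = (P·L^3) / (48·E·I).
Solve for E: E = (P·L^3) / (48·delta·I).
Convert to SI units:
  P = 73.17 kN = 73170 N
  delta = 0.247 mm = 0.000247 m
Substitute:
  E = (73170 × 2.219^3) / (48 × 0.000247 × 0.0006605)
  E = 1.021 × 10¹¹ Pa
Convert: E = 1.021 × 10¹¹ Pa = 102.1 GPa
Final answer: E = 102.1 GPa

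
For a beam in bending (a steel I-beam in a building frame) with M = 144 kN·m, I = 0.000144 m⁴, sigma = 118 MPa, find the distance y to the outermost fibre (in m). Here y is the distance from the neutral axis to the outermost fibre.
Model: a beam in bending, so sigma = (M·y) / I.
Solve for y: y = (sigma·I) / M.
Convert to SI units:
  M = 144 kN·m = 144000 N·m
  sigma = 118 MPa = 1.18 × 10⁸ Pa
Substitute:
  y = ((1.18 × 10⁸) × 0.000144) / 144000
  y = 0.118 m
Final answer: y = 0.118 m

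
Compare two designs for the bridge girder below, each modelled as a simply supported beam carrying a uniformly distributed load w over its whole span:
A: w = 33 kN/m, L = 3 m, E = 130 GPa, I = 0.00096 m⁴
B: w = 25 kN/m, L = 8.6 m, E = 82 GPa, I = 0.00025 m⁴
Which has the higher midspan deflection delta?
Model: a simply supported beam carrying a uniformly distributed load w over its whole span, so delta = (5·w·L^4) / (384·E·I) (SI units).
  A: delta = (5 × 33000 × 3^4) / (384 × (1.3 × 10¹¹) × 0.00096) = 0.0002789 m = 0.2789 mm
  B: delta = (5 × 25000 × 8.6^4) / (384 × (8.2 × 10¹⁰) × 0.00025) = 0.08686 m = 86.86 mm
86.86 mm > 0.2789 mm, so B is larger.
Final answer: B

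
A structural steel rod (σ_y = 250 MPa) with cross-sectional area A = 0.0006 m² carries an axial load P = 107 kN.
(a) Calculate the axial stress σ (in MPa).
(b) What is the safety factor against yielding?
(a) Axial stress σ = P/A. Convert P = 107 kN = 107000 N.
  σ = 107000 / 0.0006 = 1.783 × 10⁸ Pa = 178.3 MPa
(b) Safety factor SF = σ_y/σ = 250 / 178.3 = 1.402
Final answer: (a) σ = 178.3 MPa, (b) SF = 1.402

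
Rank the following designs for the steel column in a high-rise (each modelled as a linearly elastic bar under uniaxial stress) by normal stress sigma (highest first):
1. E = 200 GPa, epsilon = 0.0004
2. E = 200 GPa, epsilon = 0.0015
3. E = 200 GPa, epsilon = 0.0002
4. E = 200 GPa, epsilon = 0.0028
Model: a linearly elastic bar under uniaxial stress, so sigma = E·epsilon (SI units).
  Case 1: sigma = (2 × 10¹¹) × 0.0004 = 8 × 10⁷ Pa = 80 MPa
  Case 2: sigma = (2 × 10¹¹) × 0.0015 = 3 × 10⁸ Pa = 300 MPa
  Case 3: sigma = (2 × 10¹¹) × 0.0002 = 4 × 10⁷ Pa = 40 MPa
  Case 4: sigma = (2 × 10¹¹) × 0.0028 = 5.6 × 10⁸ Pa = 560 MPa
Ordering: 560 MPa (case 4) > 300 MPa (case 2) > 80 MPa (case 1) > 40 MPa (case 3)
Final answer: 4, 2, 1, 3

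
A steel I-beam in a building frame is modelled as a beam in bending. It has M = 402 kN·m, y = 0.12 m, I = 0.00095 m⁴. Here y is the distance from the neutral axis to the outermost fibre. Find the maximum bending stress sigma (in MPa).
Model: a beam in bending, so sigma = (M·y) / I.
Convert to SI units:
  M = 402 kN·m = 402000 N·m
Substitute:
  sigma = (402000 × 0.12) / 0.00095
  sigma = 5.078 × 10⁷ Pa
Convert: sigma = 5.078 × 10⁷ Pa = 50.78 MPa
Final answer: sigma = 50.78 MPa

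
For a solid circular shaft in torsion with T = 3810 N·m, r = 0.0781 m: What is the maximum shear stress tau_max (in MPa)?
Model: a solid circular shaft in torsion, so tau_max = (2·T) / (π·r^3).
Substitute:
  tau_max = (2 × 3810) / (π × 0.0781^3)
  tau_max = 5.092 × 10⁶ Pa
Convert: tau_max = 5.092 × 10⁶ Pa = 5.092 MPa
Final answer: tau_max = 5.092 MPa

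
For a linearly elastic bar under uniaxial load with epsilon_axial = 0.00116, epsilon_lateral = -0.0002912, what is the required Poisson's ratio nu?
Model: a linearly elastic bar under uniaxial load, so epsilon_lateral = -nu·epsilon_axial.
Solve for nu: nu = -epsilon_lateral / epsilon_axial.
Substitute:
  nu = -(-0.0002912) / 0.00116
  nu = 0.251
Final answer: nu = 0.251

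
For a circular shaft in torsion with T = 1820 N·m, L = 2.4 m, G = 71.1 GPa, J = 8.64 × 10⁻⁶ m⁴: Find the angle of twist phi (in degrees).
Model: a circular shaft in torsion, so phi = (T·L) / (G·J).
Convert to SI units:
  G = 71.1 GPa = 7.11 × 10¹⁰ Pa
Substitute:
  phi = (1820 × 2.4) / ((7.11 × 10¹⁰) × (8.64 × 10⁻⁶))
  phi = 0.00711 rad
Convert to degrees: phi = 0.00711 × 180/π = 0.4074°
Final answer: phi = 0.4074°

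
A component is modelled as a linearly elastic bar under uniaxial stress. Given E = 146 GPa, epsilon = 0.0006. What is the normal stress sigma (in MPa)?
Model: a linearly elastic bar under uniaxial stress, so sigma = E·epsilon.
Convert to SI units:
  E = 146 GPa = 1.46 × 10¹¹ Pa
Substitute:
  sigma = (1.46 × 10¹¹) × 0.0006
  sigma = 8.76 × 10⁷ Pa
Convert: sigma = 8.76 × 10⁷ Pa = 87.6 MPa
Final answer: sigma = 87.6 MPa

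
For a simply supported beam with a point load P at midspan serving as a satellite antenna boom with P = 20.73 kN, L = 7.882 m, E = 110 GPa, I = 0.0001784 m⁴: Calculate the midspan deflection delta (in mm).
Model: a simply supported beam with a point load P at midspan, so delta = (P·L^3) / (48·E·I).
Convert to SI units:
  P = 20.73 kN = 20730 N
  E = 110 GPa = 1.1 × 10¹¹ Pa
Substitute:
  delta = (20730 × 7.882^3) / (48 × (1.1 × 10¹¹) × 0.0001784)
  delta = 0.01078 m
Convert: delta = 0.01078 m = 10.78 mm
Final answer: delta = 10.78 mm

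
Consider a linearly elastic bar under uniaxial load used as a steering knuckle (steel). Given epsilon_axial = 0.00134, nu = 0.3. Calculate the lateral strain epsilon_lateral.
Model: a linearly elastic bar under uniaxial load, so epsilon_lateral = -nu·epsilon_axial.
Substitute:
  epsilon_lateral = -(0.3 × 0.00134)
  epsilon_lateral = -0.000402
Final answer: epsilon_lateral = -0.000402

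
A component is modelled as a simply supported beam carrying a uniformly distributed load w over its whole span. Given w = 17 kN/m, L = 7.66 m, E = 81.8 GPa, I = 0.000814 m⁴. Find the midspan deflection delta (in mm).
Model: a simply supported beam carrying a uniformly distributed load w over its whole span, so delta = (5·w·L^4) / (384·E·I).
Convert to SI units:
  w = 17 kN/m = 17000 N/m
  E = 81.8 GPa = 8.18 × 10¹⁰ Pa
Substitute:
  delta = (5 × 17000 × 7.66^4) / (384 × (8.18 × 10¹⁰) × 0.000814)
  delta = 0.01145 m
Convert: delta = 0.01145 m = 11.45 mm
Final answer: delta = 11.45 mm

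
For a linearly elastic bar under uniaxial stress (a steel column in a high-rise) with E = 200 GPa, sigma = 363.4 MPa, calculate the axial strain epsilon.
Model: a linearly elastic bar under uniaxial stress, so sigma = E·epsilon.
Solve for epsilon: epsilon = sigma / E.
Convert to SI units:
  E = 200 GPa = 2 × 10¹¹ Pa
  sigma = 363.4 MPa = 3.634 × 10⁸ Pa
Substitute:
  epsilon = (3.634 × 10⁸) / (2 × 10¹¹)
  epsilon = 0.001817
Final answer: epsilon = 0.001817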